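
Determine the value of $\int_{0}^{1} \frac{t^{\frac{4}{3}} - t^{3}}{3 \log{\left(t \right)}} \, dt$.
$\log{\left(\frac{\sqrt[3]{126}}{6} \right)}$

Replace the exponent $3$ by a parameter $a$: let $I(a) = \int_{0}^{1} \frac{t^{\frac{4}{3}} - t^{a}}{3 \log{\left(t \right)}} \, dt$.

Since $\dfrac{\partial}{\partial a}\,t^{a} = t^{a} \ln t$, the $\ln t$ in the denominator cancels and
$$\frac{dI}{da} = \int_{0}^{1} - \frac{1}{3} t^{a} \, dt = - \frac{1}{3} \left[\frac{t^{a+1}}{a+1}\right]_0^1 = - \frac{1}{3 a + 3}.$$

Integrating with respect to $a$ gives $I(a) = - \frac{\log{\left(a + 1 \right)}}{3} - \frac{\log{\left(3 \right)}}{3} + \frac{\log{\left(7 \right)}}{3} + C$.

At $a = \frac{4}{3}$ the integrand is identically $0$, so $I(\frac{4}{3}) = 0$. The closed form gives $0$, hence $C = 0$.

Setting $a = 3$:
$$I = \log{\left(\frac{\sqrt[3]{126}}{6} \right)}.$$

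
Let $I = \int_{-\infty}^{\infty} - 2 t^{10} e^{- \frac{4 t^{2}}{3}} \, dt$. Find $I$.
$- \frac{229635 \sqrt{3} \sqrt{\pi}}{32768}$

Consider the simpler parametrised integral
$$J(a) = \int_{-\infty}^{\infty} - 2 e^{- a t^{2}} \, dt = - \frac{2 \sqrt{\pi}}{\sqrt{a}}.$$

Differentiating under the integral sign brings down a factor of $(-t^2)$:
$$\frac{dJ}{da} = \int_{-\infty}^{\infty} 2 t^{2} e^{- a t^{2}} \, dt = \frac{\sqrt{\pi}}{a^{\frac{3}{2}}}.$$

Repeating $5$ times in total — each differentiation brings down another $(-t^2)$ — gives
$$\frac{d^{5}J}{da^{5}} = \int_{-\infty}^{\infty} 2 t^{10} e^{- a t^{2}} \, dt = \frac{945 \sqrt{\pi}}{16 a^{\frac{11}{2}}},$$
and the integrand here is $(-1)^{5}$ times the target integrand, so $I = (-1)^{5}\,\frac{d^{5}J}{da^{5}} = - \frac{945 \sqrt{\pi}}{16 a^{\frac{11}{2}}}$.

Setting $a = \frac{4}{3}$:
$$I = - \frac{229635 \sqrt{3} \sqrt{\pi}}{32768}.$$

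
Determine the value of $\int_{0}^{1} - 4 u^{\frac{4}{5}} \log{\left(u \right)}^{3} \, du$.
$\frac{5000}{2187}$

Begin with the known integral
$$J(a) = \int_{0}^{1} - 4 u^{a} \, du = - \frac{4}{a + 1}.$$

Differentiating under the integral sign brings down a factor of $\ln u$:
$$\frac{dJ}{da} = \int_{0}^{1} - 4 u^{a} \log{\left(u \right)} \, du = \frac{4}{\left(a + 1\right)^{2}}.$$

Repeating $3$ times in total — each differentiation brings down another $\ln u$ — gives
$$\frac{d^{3}J}{da^{3}} = \int_{0}^{1} - 4 u^{a} \log{\left(u \right)}^{3} \, du = \frac{24}{\left(a + 1\right)^{4}},$$
and the integrand here is exactly the target integrand, so $I = \frac{24}{\left(a + 1\right)^{4}}$.

Setting $a = \frac{4}{5}$:
$$I = \frac{5000}{2187}.$$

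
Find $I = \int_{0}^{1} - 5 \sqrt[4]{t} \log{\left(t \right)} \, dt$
$\frac{16}{5}$

Consider the simpler parametrised integral
$$J(a) = \int_{0}^{1} - 5 t^{a} \, dt = - \frac{5}{a + 1}.$$

Differentiating under the integral sign brings down a factor of $\ln t$:
$$\frac{dJ}{da} = \int_{0}^{1} - 5 t^{a} \log{\left(t \right)} \, dt = \frac{5}{\left(a + 1\right)^{2}}.$$

The integral on the left is $I$, so $I = \frac{5}{\left(a + 1\right)^{2}}$.

Setting $a = \frac{1}{4}$:
$$I = \frac{16}{5}.$$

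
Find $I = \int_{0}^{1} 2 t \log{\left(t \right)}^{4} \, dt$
$\frac{3}{2}$

Consider the simpler parametrised integral
$$J(a) = \int_{0}^{1} 2 t^{a} \, dt = \frac{2}{a + 1}.$$

Differentiating under the integral sign brings down a factor of $\ln t$:
$$\frac{dJ}{da} = \int_{0}^{1} 2 t^{a} \log{\left(t \right)} \, dt = - \frac{2}{\left(a + 1\right)^{2}}.$$

Repeating $4$ times in total — each differentiation brings down another $\ln t$ — gives
$$\frac{d^{4}J}{da^{4}} = \int_{0}^{1} 2 t^{a} \log{\left(t \right)}^{4} \, dt = \frac{48}{\left(a + 1\right)^{5}},$$
and the integrand here is exactly the target integrand, so $I = \frac{48}{\left(a + 1\right)^{5}}$.

Setting $a = 1$:
$$I = \frac{3}{2}.$$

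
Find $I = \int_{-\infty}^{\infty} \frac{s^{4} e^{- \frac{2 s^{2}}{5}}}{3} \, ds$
$\frac{25 \sqrt{10} \sqrt{\pi}}{32}$

Begin with the known integral
$$J(a) = \int_{-\infty}^{\infty} \frac{e^{- a s^{2}}}{3} \, ds = \frac{\sqrt{\pi}}{3 \sqrt{a}}.$$

Differentiating under the integral sign brings down a factor of $(-s^2)$:
$$\frac{dJ}{da} = \int_{-\infty}^{\infty} - \frac{s^{2} e^{- a s^{2}}}{3} \, ds = - \frac{\sqrt{\pi}}{6 a^{\frac{3}{2}}}.$$

Repeating twice in total — each differentiation brings down another $(-s^2)$ — gives
$$\frac{d^{2}J}{da^{2}} = \int_{-\infty}^{\infty} \frac{s^{4} e^{- a s^{2}}}{3} \, ds = \frac{\sqrt{\pi}}{4 a^{\frac{5}{2}}},$$
and the integrand here is exactly the target integrand, so $I = \frac{\sqrt{\pi}}{4 a^{\frac{5}{2}}}$.

Setting $a = \frac{2}{5}$:
$$I = \frac{25 \sqrt{10} \sqrt{\pi}}{32}.$$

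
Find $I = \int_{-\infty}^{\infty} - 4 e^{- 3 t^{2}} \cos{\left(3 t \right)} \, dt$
$- \frac{4 \sqrt{3} \sqrt{\pi}}{3 e^{\frac{3}{4}}}$

Let $b$ denote the cosine frequency and define $I(b) = \int_{-\infty}^{\infty} - 4 e^{- 3 t^{2}} \cos{\left(b t \right)} \, dt$.

Differentiating under the integral sign,
$$I'(b) = \int_{-\infty}^{\infty} 4 t e^{- 3 t^{2}} \sin{\left(b t \right)} \, dt.$$

Integrate $\int_{-\infty}^{\infty} t \sin(b t)\, e^{- 3 t^{2}}\, dt$ by parts with $u = \sin(b t)$ and $dv = t\, e^{- 3 t^{2}}\, dt$, giving $v = - \frac{e^{- 3 t^{2}}}{6}$. The boundary term vanishes and
$$\int_{-\infty}^{\infty} t \sin(b t)\, e^{- 3 t^{2}}\, dt = \frac{b}{6} \int_{-\infty}^{\infty} \cos(b t)\, e^{- 3 t^{2}}\, dt,$$
so $I'(b) = - \frac{b}{6}\, I(b)$.

This is a separable first-order ODE; solving with the initial condition $I(0) = \int_{-\infty}^{\infty} - 4 e^{- 3 t^{2}}\,dt = - \frac{4 \sqrt{3} \sqrt{\pi}}{3}$ gives
$$I(b) = - \frac{4 \sqrt{3} \sqrt{\pi} e^{- \frac{b^{2}}{12}}}{3}.$$

Setting $b = 3$:
$$I = - \frac{4 \sqrt{3} \sqrt{\pi}}{3 e^{\frac{3}{4}}}.$$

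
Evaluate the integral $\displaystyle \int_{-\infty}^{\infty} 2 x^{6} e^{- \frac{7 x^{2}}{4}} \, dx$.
$\frac{480 \sqrt{7} \sqrt{\pi}}{2401}$

Start from the elementary integral
$$J(a) = \int_{-\infty}^{\infty} 2 e^{- a x^{2}} \, dx = \frac{2 \sqrt{\pi}}{\sqrt{a}}.$$

Differentiating under the integral sign brings down a factor of $(-x^2)$:
$$\frac{dJ}{da} = \int_{-\infty}^{\infty} - 2 x^{2} e^{- a x^{2}} \, dx = - \frac{\sqrt{\pi}}{a^{\frac{3}{2}}}.$$

Repeating $3$ times in total — each differentiation brings down another $(-x^2)$ — gives
$$\frac{d^{3}J}{da^{3}} = \int_{-\infty}^{\infty} - 2 x^{6} e^{- a x^{2}} \, dx = - \frac{15 \sqrt{\pi}}{4 a^{\frac{7}{2}}},$$
and the integrand here is $(-1)^{3}$ times the target integrand, so $I = (-1)^{3}\,\frac{d^{3}J}{da^{3}} = \frac{15 \sqrt{\pi}}{4 a^{\frac{7}{2}}}$.

Setting $a = \frac{7}{4}$:
$$I = \frac{480 \sqrt{7} \sqrt{\pi}}{2401}.$$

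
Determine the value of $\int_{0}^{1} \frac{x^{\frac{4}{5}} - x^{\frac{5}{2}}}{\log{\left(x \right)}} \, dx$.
$- \log{\left(35 \right)} + \log{\left(18 \right)}$

Replace the exponent $\frac{5}{2}$ by a parameter $a$: let $I(a) = \int_{0}^{1} \frac{x^{\frac{4}{5}} - x^{a}}{\log{\left(x \right)}} \, dx$.

Since $\dfrac{\partial}{\partial a}\,x^{a} = x^{a} \ln x$, the $\ln x$ in the denominator cancels and
$$\frac{dI}{da} = \int_{0}^{1} -1 x^{a} \, dx = -1 \left[\frac{x^{a+1}}{a+1}\right]_0^1 = - \frac{1}{a + 1}.$$

Integrating with respect to $a$ gives $I(a) = - \log{\left(\frac{5 a}{9} + \frac{5}{9} \right)} + C$.

At $a = \frac{4}{5}$ the integrand is identically $0$, so $I(\frac{4}{5}) = 0$. The closed form gives $0$, hence $C = 0$.

Setting $a = \frac{5}{2}$:
$$I = - \log{\left(35 \right)} + \log{\left(18 \right)}.$$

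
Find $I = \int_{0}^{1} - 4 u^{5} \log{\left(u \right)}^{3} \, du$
$\frac{1}{54}$

Start from the elementary integral
$$J(a) = \int_{0}^{1} - 4 u^{a} \, du = - \frac{4}{a + 1}.$$

Differentiating under the integral sign brings down a factor of $\ln u$:
$$\frac{dJ}{da} = \int_{0}^{1} - 4 u^{a} \log{\left(u \right)} \, du = \frac{4}{\left(a + 1\right)^{2}}.$$

Repeating $3$ times in total — each differentiation brings down another $\ln u$ — gives
$$\frac{d^{3}J}{da^{3}} = \int_{0}^{1} - 4 u^{a} \log{\left(u \right)}^{3} \, du = \frac{24}{\left(a + 1\right)^{4}},$$
and the integrand here is exactly the target integrand, so $I = \frac{24}{\left(a + 1\right)^{4}}$.

Setting $a = 5$:
$$I = \frac{1}{54}.$$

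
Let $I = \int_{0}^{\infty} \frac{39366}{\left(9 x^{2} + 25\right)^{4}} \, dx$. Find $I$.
$\frac{6561 \pi}{250000}$

Start from the standard arctangent integral
$$J(a) = \int_{0}^{\infty} \frac{6}{a^{2} + x^{2}} \, dx = \frac{3 \pi}{a}.$$

Differentiating under the integral sign with respect to $a$,
$$\frac{dJ}{da} = \int_{0}^{\infty} - \frac{12 a}{\left(a^{2} + x^{2}\right)^{2}} \, dx = - \frac{3 \pi}{a^{2}},$$
so $\int_{0}^{\infty} \frac{6}{\left(a^{2} + x^{2}\right)^{2}} \, dx = \frac{3 \pi}{2 a^{3}}$.

Repeating — each differentiation of $1/(x^2+a^2)^j$ produces $-2ja/(x^2+a^2)^{j+1}$ — and dividing through by $-2ja$ at each step yields, after $3$ differentiations in total,
$$\int_{0}^{\infty} \frac{6}{\left(a^{2} + x^{2}\right)^{4}} \, dx = \frac{15 \pi}{16 a^{7}}.$$

Setting $a = \frac{5}{3}$:
$$I = \frac{6561 \pi}{250000}.$$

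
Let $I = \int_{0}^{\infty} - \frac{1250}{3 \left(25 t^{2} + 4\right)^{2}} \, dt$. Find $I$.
$- \frac{125 \pi}{48}$

Recall the elementary integral
$$J(a) = \int_{0}^{\infty} - \frac{2}{3 \left(a^{2} + t^{2}\right)} \, dt = - \frac{\pi}{3 a}.$$

Differentiating under the integral sign with respect to $a$,
$$\frac{dJ}{da} = \int_{0}^{\infty} \frac{4 a}{3 \left(a^{2} + t^{2}\right)^{2}} \, dt = \frac{\pi}{3 a^{2}},$$
so $\int_{0}^{\infty} - \frac{2}{3 \left(a^{2} + t^{2}\right)^{2}} \, dt = - \frac{\pi}{6 a^{3}}$.

Setting $a = \frac{2}{5}$:
$$I = - \frac{125 \pi}{48}.$$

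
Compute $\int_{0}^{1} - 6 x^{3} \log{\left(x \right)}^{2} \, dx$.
$- \frac{3}{16}$

Start from the elementary integral
$$J(a) = \int_{0}^{1} - 6 x^{a} \, dx = - \frac{6}{a + 1}.$$

Differentiating under the integral sign brings down a factor of $\ln x$:
$$\frac{dJ}{da} = \int_{0}^{1} - 6 x^{a} \log{\left(x \right)} \, dx = \frac{6}{\left(a + 1\right)^{2}}.$$

Repeating twice in total — each differentiation brings down another $\ln x$ — gives
$$\frac{d^{2}J}{da^{2}} = \int_{0}^{1} - 6 x^{a} \log{\left(x \right)}^{2} \, dx = - \frac{12}{\left(a + 1\right)^{3}},$$
and the integrand here is exactly the target integrand, so $I = - \frac{12}{\left(a + 1\right)^{3}}$.

Setting $a = 3$:
$$I = - \frac{3}{16}.$$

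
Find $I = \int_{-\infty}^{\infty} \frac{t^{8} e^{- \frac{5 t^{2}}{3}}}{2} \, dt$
$\frac{1701 \sqrt{15} \sqrt{\pi}}{20000}$

Start from the elementary integral
$$J(a) = \int_{-\infty}^{\infty} \frac{e^{- a t^{2}}}{2} \, dt = \frac{\sqrt{\pi}}{2 \sqrt{a}}.$$

Differentiating under the integral sign brings down a factor of $(-t^2)$:
$$\frac{dJ}{da} = \int_{-\infty}^{\infty} - \frac{t^{2} e^{- a t^{2}}}{2} \, dt = - \frac{\sqrt{\pi}}{4 a^{\frac{3}{2}}}.$$

Repeating $4$ times in total — each differentiation brings down another $(-t^2)$ — gives
$$\frac{d^{4}J}{da^{4}} = \int_{-\infty}^{\infty} \frac{t^{8} e^{- a t^{2}}}{2} \, dt = \frac{105 \sqrt{\pi}}{32 a^{\frac{9}{2}}},$$
and the integrand here is exactly the target integrand, so $I = \frac{105 \sqrt{\pi}}{32 a^{\frac{9}{2}}}$.

Setting $a = \frac{5}{3}$:
$$I = \frac{1701 \sqrt{15} \sqrt{\pi}}{20000}.$$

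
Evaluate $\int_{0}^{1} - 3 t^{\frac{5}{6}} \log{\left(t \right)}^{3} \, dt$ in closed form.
$\frac{23328}{14641}$

Start from the elementary integral
$$J(a) = \int_{0}^{1} - 3 t^{a} \, dt = - \frac{3}{a + 1}.$$

Differentiating under the integral sign brings down a factor of $\ln t$:
$$\frac{dJ}{da} = \int_{0}^{1} - 3 t^{a} \log{\left(t \right)} \, dt = \frac{3}{\left(a + 1\right)^{2}}.$$

Repeating $3$ times in total — each differentiation brings down another $\ln t$ — gives
$$\frac{d^{3}J}{da^{3}} = \int_{0}^{1} - 3 t^{a} \log{\left(t \right)}^{3} \, dt = \frac{18}{\left(a + 1\right)^{4}},$$
and the integrand here is exactly the target integrand, so $I = \frac{18}{\left(a + 1\right)^{4}}$.

Setting $a = \frac{5}{6}$:
$$I = \frac{23328}{14641}.$$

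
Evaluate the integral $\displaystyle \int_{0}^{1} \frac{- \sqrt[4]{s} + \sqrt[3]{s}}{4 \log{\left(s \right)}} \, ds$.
$- \frac{\log{\left(15 \right)}}{4} + \log{\left(2 \right)}$

Introduce a parameter $a$ in the exponent: let $I(a) = \int_{0}^{1} \frac{\sqrt[3]{s} - s^{a}}{4 \log{\left(s \right)}} \, ds$.

Since $\dfrac{\partial}{\partial a}\,s^{a} = s^{a} \ln s$, the $\ln s$ in the denominator cancels and
$$\frac{dI}{da} = \int_{0}^{1} - \frac{1}{4} s^{a} \, ds = - \frac{1}{4} \left[\frac{s^{a+1}}{a+1}\right]_0^1 = - \frac{1}{4 a + 4}.$$

Integrating with respect to $a$ gives $I(a) = - \frac{\log{\left(a + 1 \right)}}{4} - \frac{\log{\left(3 \right)}}{4} + \frac{\log{\left(2 \right)}}{2} + C$.

At $a = \frac{1}{3}$ the integrand is identically $0$, so $I(\frac{1}{3}) = 0$. The closed form gives $0$, hence $C = 0$.

Setting $a = \frac{1}{4}$:
$$I = - \frac{\log{\left(15 \right)}}{4} + \log{\left(2 \right)}.$$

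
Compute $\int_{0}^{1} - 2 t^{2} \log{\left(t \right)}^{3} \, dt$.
$\frac{4}{27}$

Start from the elementary integral
$$J(a) = \int_{0}^{1} - 2 t^{a} \, dt = - \frac{2}{a + 1}.$$

Differentiating under the integral sign brings down a factor of $\ln t$:
$$\frac{dJ}{da} = \int_{0}^{1} - 2 t^{a} \log{\left(t \right)} \, dt = \frac{2}{\left(a + 1\right)^{2}}.$$

Repeating $3$ times in total — each differentiation brings down another $\ln t$ — gives
$$\frac{d^{3}J}{da^{3}} = \int_{0}^{1} - 2 t^{a} \log{\left(t \right)}^{3} \, dt = \frac{12}{\left(a + 1\right)^{4}},$$
and the integrand here is exactly the target integrand, so $I = \frac{12}{\left(a + 1\right)^{4}}$.

Setting $a = 2$:
$$I = \frac{4}{27}.$$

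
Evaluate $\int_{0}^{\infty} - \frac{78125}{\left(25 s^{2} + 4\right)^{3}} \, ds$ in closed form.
$- \frac{46875 \pi}{512}$

Recall the elementary integral
$$J(a) = \int_{0}^{\infty} - \frac{5}{a^{2} + s^{2}} \, ds = - \frac{5 \pi}{2 a}.$$

Differentiating under the integral sign with respect to $a$,
$$\frac{dJ}{da} = \int_{0}^{\infty} \frac{10 a}{\left(a^{2} + s^{2}\right)^{2}} \, ds = \frac{5 \pi}{2 a^{2}},$$
so $\int_{0}^{\infty} - \frac{5}{\left(a^{2} + s^{2}\right)^{2}} \, ds = - \frac{5 \pi}{4 a^{3}}$.

Repeating — each differentiation of $1/(s^2+a^2)^j$ produces $-2ja/(s^2+a^2)^{j+1}$ — and dividing through by $-2ja$ at each step yields, after $2$ differentiations in total,
$$\int_{0}^{\infty} - \frac{5}{\left(a^{2} + s^{2}\right)^{3}} \, ds = - \frac{15 \pi}{16 a^{5}}.$$

Setting $a = \frac{2}{5}$:
$$I = - \frac{46875 \pi}{512}.$$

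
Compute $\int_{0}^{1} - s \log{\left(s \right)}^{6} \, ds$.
$- \frac{45}{8}$

Begin with the known integral
$$J(a) = \int_{0}^{1} - s^{a} \, ds = - \frac{1}{a + 1}.$$

Differentiating under the integral sign brings down a factor of $\ln s$:
$$\frac{dJ}{da} = \int_{0}^{1} - s^{a} \log{\left(s \right)} \, ds = \frac{1}{\left(a + 1\right)^{2}}.$$

Repeating $6$ times in total — each differentiation brings down another $\ln s$ — gives
$$\frac{d^{6}J}{da^{6}} = \int_{0}^{1} - s^{a} \log{\left(s \right)}^{6} \, ds = - \frac{720}{\left(a + 1\right)^{7}},$$
and the integrand here is exactly the target integrand, so $I = - \frac{720}{\left(a + 1\right)^{7}}$.

Setting $a = 1$:
$$I = - \frac{45}{8}.$$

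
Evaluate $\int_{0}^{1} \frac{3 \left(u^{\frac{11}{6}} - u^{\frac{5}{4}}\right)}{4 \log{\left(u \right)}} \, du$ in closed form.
$\log{\left(\frac{102^{\frac{3}{4}}}{27} \right)}$

Introduce a parameter $a$ in the exponent: let $I(a) = \int_{0}^{1} \frac{3 \left(u^{\frac{11}{6}} - u^{a}\right)}{4 \log{\left(u \right)}} \, du$.

Since $\dfrac{\partial}{\partial a}\,u^{a} = u^{a} \ln u$, the $\ln u$ in the denominator cancels and
$$\frac{dI}{da} = \int_{0}^{1} - \frac{3}{4} u^{a} \, du = - \frac{3}{4} \left[\frac{u^{a+1}}{a+1}\right]_0^1 = - \frac{3}{4 a + 4}.$$

Integrating with respect to $a$ gives $I(a) = - \frac{3 \log{\left(a + 1 \right)}}{4} - \frac{3 \log{\left(6 \right)}}{4} + \frac{3 \log{\left(17 \right)}}{4} + C$.

At $a = \frac{11}{6}$ the integrand is identically $0$, so $I(\frac{11}{6}) = 0$. The closed form gives $0$, hence $C = 0$.

Setting $a = \frac{5}{4}$:
$$I = \log{\left(\frac{102^{\frac{3}{4}}}{27} \right)}.$$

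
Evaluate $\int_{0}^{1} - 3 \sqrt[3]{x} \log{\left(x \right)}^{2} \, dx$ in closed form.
$- \frac{81}{32}$

Consider the simpler parametrised integral
$$J(a) = \int_{0}^{1} - 3 x^{a} \, dx = - \frac{3}{a + 1}.$$

Differentiating under the integral sign brings down a factor of $\ln x$:
$$\frac{dJ}{da} = \int_{0}^{1} - 3 x^{a} \log{\left(x \right)} \, dx = \frac{3}{\left(a + 1\right)^{2}}.$$

Repeating twice in total — each differentiation brings down another $\ln x$ — gives
$$\frac{d^{2}J}{da^{2}} = \int_{0}^{1} - 3 x^{a} \log{\left(x \right)}^{2} \, dx = - \frac{6}{\left(a + 1\right)^{3}},$$
and the integrand here is exactly the target integrand, so $I = - \frac{6}{\left(a + 1\right)^{3}}$.

Setting $a = \frac{1}{3}$:
$$I = - \frac{81}{32}.$$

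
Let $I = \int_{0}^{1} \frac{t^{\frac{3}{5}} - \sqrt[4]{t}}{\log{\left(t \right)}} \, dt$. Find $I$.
$- \log{\left(\frac{25}{32} \right)}$

Replace the exponent $\frac{1}{4}$ by a parameter $a$: let $I(a) = \int_{0}^{1} \frac{t^{\frac{3}{5}} - t^{a}}{\log{\left(t \right)}} \, dt$.

Since $\dfrac{\partial}{\partial a}\,t^{a} = t^{a} \ln t$, the $\ln t$ in the denominator cancels and
$$\frac{dI}{da} = \int_{0}^{1} -1 t^{a} \, dt = -1 \left[\frac{t^{a+1}}{a+1}\right]_0^1 = - \frac{1}{a + 1}.$$

Integrating with respect to $a$ gives $I(a) = - \log{\left(\frac{5 a}{8} + \frac{5}{8} \right)} + C$.

At $a = \frac{3}{5}$ the integrand is identically $0$, so $I(\frac{3}{5}) = 0$. The closed form gives $0$, hence $C = 0$.

Setting $a = \frac{1}{4}$:
$$I = - \log{\left(\frac{25}{32} \right)}.$$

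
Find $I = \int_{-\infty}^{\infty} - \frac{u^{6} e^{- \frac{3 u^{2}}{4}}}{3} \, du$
$- \frac{80 \sqrt{3} \sqrt{\pi}}{81}$

Begin with the known integral
$$J(a) = \int_{-\infty}^{\infty} - \frac{e^{- a u^{2}}}{3} \, du = - \frac{\sqrt{\pi}}{3 \sqrt{a}}.$$

Differentiating under the integral sign brings down a factor of $(-u^2)$:
$$\frac{dJ}{da} = \int_{-\infty}^{\infty} \frac{u^{2} e^{- a u^{2}}}{3} \, du = \frac{\sqrt{\pi}}{6 a^{\frac{3}{2}}}.$$

Repeating $3$ times in total — each differentiation brings down another $(-u^2)$ — gives
$$\frac{d^{3}J}{da^{3}} = \int_{-\infty}^{\infty} \frac{u^{6} e^{- a u^{2}}}{3} \, du = \frac{5 \sqrt{\pi}}{8 a^{\frac{7}{2}}},$$
and the integrand here is $(-1)^{3}$ times the target integrand, so $I = (-1)^{3}\,\frac{d^{3}J}{da^{3}} = - \frac{5 \sqrt{\pi}}{8 a^{\frac{7}{2}}}$.

Setting $a = \frac{3}{4}$:
$$I = - \frac{80 \sqrt{3} \sqrt{\pi}}{81}.$$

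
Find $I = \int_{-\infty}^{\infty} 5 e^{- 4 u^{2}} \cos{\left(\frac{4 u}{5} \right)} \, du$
$\frac{5 \sqrt{\pi}}{2 e^{\frac{1}{25}}}$

Let $b$ denote the cosine frequency and define $I(b) = \int_{-\infty}^{\infty} 5 e^{- 4 u^{2}} \cos{\left(b u \right)} \, du$.

Differentiating under the integral sign,
$$I'(b) = \int_{-\infty}^{\infty} - 5 u e^{- 4 u^{2}} \sin{\left(b u \right)} \, du.$$

Integrate $\int_{-\infty}^{\infty} u \sin(b u)\, e^{- 4 u^{2}}\, du$ by parts with $w = \sin(b u)$ and $dv = u\, e^{- 4 u^{2}}\, du$, giving $v = - \frac{e^{- 4 u^{2}}}{8}$. The boundary term vanishes and
$$\int_{-\infty}^{\infty} u \sin(b u)\, e^{- 4 u^{2}}\, du = \frac{b}{8} \int_{-\infty}^{\infty} \cos(b u)\, e^{- 4 u^{2}}\, du,$$
so $I'(b) = - \frac{b}{8}\, I(b)$.

This is a separable first-order ODE; solving with the initial condition $I(0) = \int_{-\infty}^{\infty} 5 e^{- 4 u^{2}}\,du = \frac{5 \sqrt{\pi}}{2}$ gives
$$I(b) = \frac{5 \sqrt{\pi} e^{- \frac{b^{2}}{16}}}{2}.$$

Setting $b = \frac{4}{5}$:
$$I = \frac{5 \sqrt{\pi}}{2 e^{\frac{1}{25}}}.$$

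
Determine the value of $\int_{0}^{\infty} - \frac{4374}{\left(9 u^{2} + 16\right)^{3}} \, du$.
$- \frac{2187 \pi}{8192}$

Start from the standard arctangent integral
$$J(a) = \int_{0}^{\infty} - \frac{6}{a^{2} + u^{2}} \, du = - \frac{3 \pi}{a}.$$

Differentiating under the integral sign with respect to $a$,
$$\frac{dJ}{da} = \int_{0}^{\infty} \frac{12 a}{\left(a^{2} + u^{2}\right)^{2}} \, du = \frac{3 \pi}{a^{2}},$$
so $\int_{0}^{\infty} - \frac{6}{\left(a^{2} + u^{2}\right)^{2}} \, du = - \frac{3 \pi}{2 a^{3}}$.

Repeating — each differentiation of $1/(u^2+a^2)^j$ produces $-2ja/(u^2+a^2)^{j+1}$ — and dividing through by $-2ja$ at each step yields, after $2$ differentiations in total,
$$\int_{0}^{\infty} - \frac{6}{\left(a^{2} + u^{2}\right)^{3}} \, du = - \frac{9 \pi}{8 a^{5}}.$$

Setting $a = \frac{4}{3}$:
$$I = - \frac{2187 \pi}{8192}.$$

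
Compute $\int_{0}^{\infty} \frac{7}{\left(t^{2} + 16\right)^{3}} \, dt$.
$\frac{21 \pi}{16384}$

Begin with the known result
$$J(a) = \int_{0}^{\infty} \frac{7}{a^{2} + t^{2}} \, dt = \frac{7 \pi}{2 a}.$$

Differentiating under the integral sign with respect to $a$,
$$\frac{dJ}{da} = \int_{0}^{\infty} - \frac{14 a}{\left(a^{2} + t^{2}\right)^{2}} \, dt = - \frac{7 \pi}{2 a^{2}},$$
so $\int_{0}^{\infty} \frac{7}{\left(a^{2} + t^{2}\right)^{2}} \, dt = \frac{7 \pi}{4 a^{3}}$.

Repeating — each differentiation of $1/(t^2+a^2)^j$ produces $-2ja/(t^2+a^2)^{j+1}$ — and dividing through by $-2ja$ at each step yields, after $2$ differentiations in total,
$$\int_{0}^{\infty} \frac{7}{\left(a^{2} + t^{2}\right)^{3}} \, dt = \frac{21 \pi}{16 a^{5}}.$$

Setting $a = 4$:
$$I = \frac{21 \pi}{16384}.$$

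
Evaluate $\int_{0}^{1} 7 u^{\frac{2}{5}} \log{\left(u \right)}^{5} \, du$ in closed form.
$- \frac{1875000}{16807}$

Consider the simpler parametrised integral
$$J(a) = \int_{0}^{1} 7 u^{a} \, du = \frac{7}{a + 1}.$$

Differentiating under the integral sign brings down a factor of $\ln u$:
$$\frac{dJ}{da} = \int_{0}^{1} 7 u^{a} \log{\left(u \right)} \, du = - \frac{7}{\left(a + 1\right)^{2}}.$$

Repeating $5$ times in total — each differentiation brings down another $\ln u$ — gives
$$\frac{d^{5}J}{da^{5}} = \int_{0}^{1} 7 u^{a} \log{\left(u \right)}^{5} \, du = - \frac{840}{\left(a + 1\right)^{6}},$$
and the integrand here is exactly the target integrand, so $I = - \frac{840}{\left(a + 1\right)^{6}}$.

Setting $a = \frac{2}{5}$:
$$I = - \frac{1875000}{16807}.$$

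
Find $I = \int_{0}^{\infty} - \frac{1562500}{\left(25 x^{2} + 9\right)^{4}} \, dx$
$- \frac{390625 \pi}{17496}$

Recall the elementary integral
$$J(a) = \int_{0}^{\infty} - \frac{4}{a^{2} + x^{2}} \, dx = - \frac{2 \pi}{a}.$$

Differentiating under the integral sign with respect to $a$,
$$\frac{dJ}{da} = \int_{0}^{\infty} \frac{8 a}{\left(a^{2} + x^{2}\right)^{2}} \, dx = \frac{2 \pi}{a^{2}},$$
so $\int_{0}^{\infty} - \frac{4}{\left(a^{2} + x^{2}\right)^{2}} \, dx = - \frac{\pi}{a^{3}}$.

Repeating — each differentiation of $1/(x^2+a^2)^j$ produces $-2ja/(x^2+a^2)^{j+1}$ — and dividing through by $-2ja$ at each step yields, after $3$ differentiations in total,
$$\int_{0}^{\infty} - \frac{4}{\left(a^{2} + x^{2}\right)^{4}} \, dx = - \frac{5 \pi}{8 a^{7}}.$$

Setting $a = \frac{3}{5}$:
$$I = - \frac{390625 \pi}{17496}.$$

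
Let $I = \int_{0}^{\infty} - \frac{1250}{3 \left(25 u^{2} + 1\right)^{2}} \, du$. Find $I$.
$- \frac{125 \pi}{6}$

Recall the elementary integral
$$J(a) = \int_{0}^{\infty} - \frac{2}{3 \left(a^{2} + u^{2}\right)} \, du = - \frac{\pi}{3 a}.$$

Differentiating under the integral sign with respect to $a$,
$$\frac{dJ}{da} = \int_{0}^{\infty} \frac{4 a}{3 \left(a^{2} + u^{2}\right)^{2}} \, du = \frac{\pi}{3 a^{2}},$$
so $\int_{0}^{\infty} - \frac{2}{3 \left(a^{2} + u^{2}\right)^{2}} \, du = - \frac{\pi}{6 a^{3}}$.

Setting $a = \frac{1}{5}$:
$$I = - \frac{125 \pi}{6}.$$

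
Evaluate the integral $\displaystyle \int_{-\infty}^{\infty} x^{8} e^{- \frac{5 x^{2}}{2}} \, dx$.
$\frac{21 \sqrt{10} \sqrt{\pi}}{625}$

Begin with the known integral
$$J(a) = \int_{-\infty}^{\infty} e^{- a x^{2}} \, dx = \frac{\sqrt{\pi}}{\sqrt{a}}.$$

Differentiating under the integral sign brings down a factor of $(-x^2)$:
$$\frac{dJ}{da} = \int_{-\infty}^{\infty} - x^{2} e^{- a x^{2}} \, dx = - \frac{\sqrt{\pi}}{2 a^{\frac{3}{2}}}.$$

Repeating $4$ times in total — each differentiation brings down another $(-x^2)$ — gives
$$\frac{d^{4}J}{da^{4}} = \int_{-\infty}^{\infty} x^{8} e^{- a x^{2}} \, dx = \frac{105 \sqrt{\pi}}{16 a^{\frac{9}{2}}},$$
and the integrand here is exactly the target integrand, so $I = \frac{105 \sqrt{\pi}}{16 a^{\frac{9}{2}}}$.

Setting $a = \frac{5}{2}$:
$$I = \frac{21 \sqrt{10} \sqrt{\pi}}{625}.$$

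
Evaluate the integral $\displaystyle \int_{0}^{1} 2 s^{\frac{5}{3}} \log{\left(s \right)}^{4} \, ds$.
$\frac{729}{2048}$

Start from the elementary integral
$$J(a) = \int_{0}^{1} 2 s^{a} \, ds = \frac{2}{a + 1}.$$

Differentiating under the integral sign brings down a factor of $\ln s$:
$$\frac{dJ}{da} = \int_{0}^{1} 2 s^{a} \log{\left(s \right)} \, ds = - \frac{2}{\left(a + 1\right)^{2}}.$$

Repeating $4$ times in total — each differentiation brings down another $\ln s$ — gives
$$\frac{d^{4}J}{da^{4}} = \int_{0}^{1} 2 s^{a} \log{\left(s \right)}^{4} \, ds = \frac{48}{\left(a + 1\right)^{5}},$$
and the integrand here is exactly the target integrand, so $I = \frac{48}{\left(a + 1\right)^{5}}$.

Setting $a = \frac{5}{3}$:
$$I = \frac{729}{2048}.$$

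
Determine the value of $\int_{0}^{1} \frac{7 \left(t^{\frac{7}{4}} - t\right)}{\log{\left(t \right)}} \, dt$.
$\log{\left(\frac{19487171}{2097152} \right)}$

Consider the one-parameter family: let $I(a) = \int_{0}^{1} \frac{7 \left(- t + t^{a}\right)}{\log{\left(t \right)}} \, dt$.

Since $\dfrac{\partial}{\partial a}\,t^{a} = t^{a} \ln t$, the $\ln t$ in the denominator cancels and
$$\frac{dI}{da} = \int_{0}^{1} 7 t^{a} \, dt = 7 \left[\frac{t^{a+1}}{a+1}\right]_0^1 = \frac{7}{a + 1}.$$

Integrating with respect to $a$ gives $I(a) = \log{\left(\frac{\left(a + 1\right)^{7}}{128} \right)} + C$.

At $a = 1$ the integrand is identically $0$, so $I(1) = 0$. The closed form gives $0$, hence $C = 0$.

Setting $a = \frac{7}{4}$:
$$I = \log{\left(\frac{19487171}{2097152} \right)}.$$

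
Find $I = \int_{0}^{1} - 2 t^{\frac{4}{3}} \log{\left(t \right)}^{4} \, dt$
$- \frac{11664}{16807}$

Begin with the known integral
$$J(a) = \int_{0}^{1} - 2 t^{a} \, dt = - \frac{2}{a + 1}.$$

Differentiating under the integral sign brings down a factor of $\ln t$:
$$\frac{dJ}{da} = \int_{0}^{1} - 2 t^{a} \log{\left(t \right)} \, dt = \frac{2}{\left(a + 1\right)^{2}}.$$

Repeating $4$ times in total — each differentiation brings down another $\ln t$ — gives
$$\frac{d^{4}J}{da^{4}} = \int_{0}^{1} - 2 t^{a} \log{\left(t \right)}^{4} \, dt = - \frac{48}{\left(a + 1\right)^{5}},$$
and the integrand here is exactly the target integrand, so $I = - \frac{48}{\left(a + 1\right)^{5}}$.

Setting $a = \frac{4}{3}$:
$$I = - \frac{11664}{16807}.$$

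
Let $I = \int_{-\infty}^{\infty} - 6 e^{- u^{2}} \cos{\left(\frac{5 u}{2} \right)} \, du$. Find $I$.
$- \frac{6 \sqrt{\pi}}{e^{\frac{25}{16}}}$

Let $b$ denote the cosine frequency and define $I(b) = \int_{-\infty}^{\infty} - 6 e^{- u^{2}} \cos{\left(b u \right)} \, du$.

Differentiating under the integral sign,
$$I'(b) = \int_{-\infty}^{\infty} 6 u e^{- u^{2}} \sin{\left(b u \right)} \, du.$$

Integrate $\int_{-\infty}^{\infty} u \sin(b u)\, e^{- u^{2}}\, du$ by parts with $w = \sin(b u)$ and $dv = u\, e^{- u^{2}}\, du$, giving $v = - \frac{e^{- u^{2}}}{2}$. The boundary term vanishes and
$$\int_{-\infty}^{\infty} u \sin(b u)\, e^{- u^{2}}\, du = \frac{b}{2} \int_{-\infty}^{\infty} \cos(b u)\, e^{- u^{2}}\, du,$$
so $I'(b) = - \frac{b}{2}\, I(b)$.

This is a separable first-order ODE; solving with the initial condition $I(0) = \int_{-\infty}^{\infty} - 6 e^{- u^{2}}\,du = - 6 \sqrt{\pi}$ gives
$$I(b) = - 6 \sqrt{\pi} e^{- \frac{b^{2}}{4}}.$$

Setting $b = \frac{5}{2}$:
$$I = - \frac{6 \sqrt{\pi}}{e^{\frac{25}{16}}}.$$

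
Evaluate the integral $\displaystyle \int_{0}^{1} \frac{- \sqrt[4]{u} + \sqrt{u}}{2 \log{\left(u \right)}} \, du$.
$\log{\left(\frac{\sqrt{30}}{5} \right)}$

Replace the exponent $\frac{1}{2}$ by a parameter $a$: let $I(a) = \int_{0}^{1} \frac{- \sqrt[4]{u} + u^{a}}{2 \log{\left(u \right)}} \, du$.

Since $\dfrac{\partial}{\partial a}\,u^{a} = u^{a} \ln u$, the $\ln u$ in the denominator cancels and
$$\frac{dI}{da} = \int_{0}^{1} \frac{1}{2} u^{a} \, du = \frac{1}{2} \left[\frac{u^{a+1}}{a+1}\right]_0^1 = \frac{1}{2 \left(a + 1\right)}.$$

Integrating with respect to $a$ gives $I(a) = \frac{\log{\left(a + 1 \right)}}{2} - \frac{\log{\left(5 \right)}}{2} + \log{\left(2 \right)} + C$.

At $a = \frac{1}{4}$ the integrand is identically $0$, so $I(\frac{1}{4}) = 0$. The closed form gives $0$, hence $C = 0$.

Setting $a = \frac{1}{2}$:
$$I = \log{\left(\frac{\sqrt{30}}{5} \right)}.$$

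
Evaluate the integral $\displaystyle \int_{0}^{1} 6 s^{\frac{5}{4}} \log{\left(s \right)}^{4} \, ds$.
$\frac{16384}{6561}$

Begin with the known integral
$$J(a) = \int_{0}^{1} 6 s^{a} \, ds = \frac{6}{a + 1}.$$

Differentiating under the integral sign brings down a factor of $\ln s$:
$$\frac{dJ}{da} = \int_{0}^{1} 6 s^{a} \log{\left(s \right)} \, ds = - \frac{6}{\left(a + 1\right)^{2}}.$$

Repeating $4$ times in total — each differentiation brings down another $\ln s$ — gives
$$\frac{d^{4}J}{da^{4}} = \int_{0}^{1} 6 s^{a} \log{\left(s \right)}^{4} \, ds = \frac{144}{\left(a + 1\right)^{5}},$$
and the integrand here is exactly the target integrand, so $I = \frac{144}{\left(a + 1\right)^{5}}$.

Setting $a = \frac{5}{4}$:
$$I = \frac{16384}{6561}.$$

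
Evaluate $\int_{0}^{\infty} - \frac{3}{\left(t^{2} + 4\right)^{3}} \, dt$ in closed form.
$- \frac{9 \pi}{512}$

Start from the standard arctangent integral
$$J(a) = \int_{0}^{\infty} - \frac{3}{a^{2} + t^{2}} \, dt = - \frac{3 \pi}{2 a}.$$

Differentiating under the integral sign with respect to $a$,
$$\frac{dJ}{da} = \int_{0}^{\infty} \frac{6 a}{\left(a^{2} + t^{2}\right)^{2}} \, dt = \frac{3 \pi}{2 a^{2}},$$
so $\int_{0}^{\infty} - \frac{3}{\left(a^{2} + t^{2}\right)^{2}} \, dt = - \frac{3 \pi}{4 a^{3}}$.

Repeating — each differentiation of $1/(t^2+a^2)^j$ produces $-2ja/(t^2+a^2)^{j+1}$ — and dividing through by $-2ja$ at each step yields, after $2$ differentiations in total,
$$\int_{0}^{\infty} - \frac{3}{\left(a^{2} + t^{2}\right)^{3}} \, dt = - \frac{9 \pi}{16 a^{5}}.$$

Setting $a = 2$:
$$I = - \frac{9 \pi}{512}.$$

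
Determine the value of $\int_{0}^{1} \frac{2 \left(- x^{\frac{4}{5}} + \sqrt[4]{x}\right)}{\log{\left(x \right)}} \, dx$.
$\log{\left(\frac{625}{1296} \right)}$

Consider the one-parameter family: let $I(a) = \int_{0}^{1} \frac{2 \left(- x^{\frac{4}{5}} + x^{a}\right)}{\log{\left(x \right)}} \, dx$.

Since $\dfrac{\partial}{\partial a}\,x^{a} = x^{a} \ln x$, the $\ln x$ in the denominator cancels and
$$\frac{dI}{da} = \int_{0}^{1} 2 x^{a} \, dx = 2 \left[\frac{x^{a+1}}{a+1}\right]_0^1 = \frac{2}{a + 1}.$$

Integrating with respect to $a$ gives $I(a) = \log{\left(\frac{25 \left(a + 1\right)^{2}}{81} \right)} + C$.

At $a = \frac{4}{5}$ the integrand is identically $0$, so $I(\frac{4}{5}) = 0$. The closed form gives $0$, hence $C = 0$.

Setting $a = \frac{1}{4}$:
$$I = \log{\left(\frac{625}{1296} \right)}.$$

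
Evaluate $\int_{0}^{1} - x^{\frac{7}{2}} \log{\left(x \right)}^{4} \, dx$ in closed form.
$- \frac{256}{19683}$

Consider the simpler parametrised integral
$$J(a) = \int_{0}^{1} - x^{a} \, dx = - \frac{1}{a + 1}.$$

Differentiating under the integral sign brings down a factor of $\ln x$:
$$\frac{dJ}{da} = \int_{0}^{1} - x^{a} \log{\left(x \right)} \, dx = \frac{1}{\left(a + 1\right)^{2}}.$$

Repeating $4$ times in total — each differentiation brings down another $\ln x$ — gives
$$\frac{d^{4}J}{da^{4}} = \int_{0}^{1} - x^{a} \log{\left(x \right)}^{4} \, dx = - \frac{24}{\left(a + 1\right)^{5}},$$
and the integrand here is exactly the target integrand, so $I = - \frac{24}{\left(a + 1\right)^{5}}$.

Setting $a = \frac{7}{2}$:
$$I = - \frac{256}{19683}.$$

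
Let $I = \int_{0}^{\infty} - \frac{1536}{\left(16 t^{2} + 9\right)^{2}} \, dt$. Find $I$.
$- \frac{32 \pi}{9}$

Recall the elementary integral
$$J(a) = \int_{0}^{\infty} - \frac{6}{a^{2} + t^{2}} \, dt = - \frac{3 \pi}{a}.$$

Differentiating under the integral sign with respect to $a$,
$$\frac{dJ}{da} = \int_{0}^{\infty} \frac{12 a}{\left(a^{2} + t^{2}\right)^{2}} \, dt = \frac{3 \pi}{a^{2}},$$
so $\int_{0}^{\infty} - \frac{6}{\left(a^{2} + t^{2}\right)^{2}} \, dt = - \frac{3 \pi}{2 a^{3}}$.

Setting $a = \frac{3}{4}$:
$$I = - \frac{32 \pi}{9}.$$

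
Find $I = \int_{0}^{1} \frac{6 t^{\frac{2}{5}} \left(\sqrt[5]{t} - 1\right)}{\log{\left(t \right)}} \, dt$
$\log{\left(\frac{262144}{117649} \right)}$

Consider the one-parameter family: let $I(a) = \int_{0}^{1} \frac{6 \left(- t^{\frac{2}{5}} + t^{a}\right)}{\log{\left(t \right)}} \, dt$.

Since $\dfrac{\partial}{\partial a}\,t^{a} = t^{a} \ln t$, the $\ln t$ in the denominator cancels and
$$\frac{dI}{da} = \int_{0}^{1} 6 t^{a} \, dt = 6 \left[\frac{t^{a+1}}{a+1}\right]_0^1 = \frac{6}{a + 1}.$$

Integrating with respect to $a$ gives $I(a) = \log{\left(\frac{15625 \left(a + 1\right)^{6}}{117649} \right)} + C$.

At $a = \frac{2}{5}$ the integrand is identically $0$, so $I(\frac{2}{5}) = 0$. The closed form gives $0$, hence $C = 0$.

Setting $a = \frac{3}{5}$:
$$I = \log{\left(\frac{262144}{117649} \right)}.$$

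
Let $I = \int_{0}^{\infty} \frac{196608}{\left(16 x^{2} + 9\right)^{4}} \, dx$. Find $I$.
$\frac{2560 \pi}{729}$

Start from the standard arctangent integral
$$J(a) = \int_{0}^{\infty} \frac{3}{a^{2} + x^{2}} \, dx = \frac{3 \pi}{2 a}.$$

Differentiating under the integral sign with respect to $a$,
$$\frac{dJ}{da} = \int_{0}^{\infty} - \frac{6 a}{\left(a^{2} + x^{2}\right)^{2}} \, dx = - \frac{3 \pi}{2 a^{2}},$$
so $\int_{0}^{\infty} \frac{3}{\left(a^{2} + x^{2}\right)^{2}} \, dx = \frac{3 \pi}{4 a^{3}}$.

Repeating — each differentiation of $1/(x^2+a^2)^j$ produces $-2ja/(x^2+a^2)^{j+1}$ — and dividing through by $-2ja$ at each step yields, after $3$ differentiations in total,
$$\int_{0}^{\infty} \frac{3}{\left(a^{2} + x^{2}\right)^{4}} \, dx = \frac{15 \pi}{32 a^{7}}.$$

Setting $a = \frac{3}{4}$:
$$I = \frac{2560 \pi}{729}.$$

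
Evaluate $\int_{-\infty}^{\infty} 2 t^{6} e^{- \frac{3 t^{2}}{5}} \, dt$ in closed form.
$\frac{625 \sqrt{15} \sqrt{\pi}}{108}$

Consider the simpler parametrised integral
$$J(a) = \int_{-\infty}^{\infty} 2 e^{- a t^{2}} \, dt = \frac{2 \sqrt{\pi}}{\sqrt{a}}.$$

Differentiating under the integral sign brings down a factor of $(-t^2)$:
$$\frac{dJ}{da} = \int_{-\infty}^{\infty} - 2 t^{2} e^{- a t^{2}} \, dt = - \frac{\sqrt{\pi}}{a^{\frac{3}{2}}}.$$

Repeating $3$ times in total — each differentiation brings down another $(-t^2)$ — gives
$$\frac{d^{3}J}{da^{3}} = \int_{-\infty}^{\infty} - 2 t^{6} e^{- a t^{2}} \, dt = - \frac{15 \sqrt{\pi}}{4 a^{\frac{7}{2}}},$$
and the integrand here is $(-1)^{3}$ times the target integrand, so $I = (-1)^{3}\,\frac{d^{3}J}{da^{3}} = \frac{15 \sqrt{\pi}}{4 a^{\frac{7}{2}}}$.

Setting $a = \frac{3}{5}$:
$$I = \frac{625 \sqrt{15} \sqrt{\pi}}{108}.$$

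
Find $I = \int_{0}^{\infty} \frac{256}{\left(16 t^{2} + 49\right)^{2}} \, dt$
$\frac{16 \pi}{343}$

Begin with the known result
$$J(a) = \int_{0}^{\infty} \frac{1}{a^{2} + t^{2}} \, dt = \frac{\pi}{2 a}.$$

Differentiating under the integral sign with respect to $a$,
$$\frac{dJ}{da} = \int_{0}^{\infty} - \frac{2 a}{\left(a^{2} + t^{2}\right)^{2}} \, dt = - \frac{\pi}{2 a^{2}},$$
so $\int_{0}^{\infty} \frac{1}{\left(a^{2} + t^{2}\right)^{2}} \, dt = \frac{\pi}{4 a^{3}}$.

Setting $a = \frac{7}{4}$:
$$I = \frac{16 \pi}{343}.$$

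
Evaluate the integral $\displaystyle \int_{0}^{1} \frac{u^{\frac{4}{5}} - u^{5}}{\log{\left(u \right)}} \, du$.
$- \log{\left(10 \right)} + \log{\left(3 \right)}$

Consider the one-parameter family: let $I(a) = \int_{0}^{1} \frac{u^{\frac{4}{5}} - u^{a}}{\log{\left(u \right)}} \, du$.

Since $\dfrac{\partial}{\partial a}\,u^{a} = u^{a} \ln u$, the $\ln u$ in the denominator cancels and
$$\frac{dI}{da} = \int_{0}^{1} -1 u^{a} \, du = -1 \left[\frac{u^{a+1}}{a+1}\right]_0^1 = - \frac{1}{a + 1}.$$

Integrating with respect to $a$ gives $I(a) = - \log{\left(\frac{5 a}{9} + \frac{5}{9} \right)} + C$.

At $a = \frac{4}{5}$ the integrand is identically $0$, so $I(\frac{4}{5}) = 0$. The closed form gives $0$, hence $C = 0$.

Setting $a = 5$:
$$I = - \log{\left(10 \right)} + \log{\left(3 \right)}.$$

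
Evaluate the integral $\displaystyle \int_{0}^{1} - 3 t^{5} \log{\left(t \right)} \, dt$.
$\frac{1}{12}$

Start from the elementary integral
$$J(a) = \int_{0}^{1} - 3 t^{a} \, dt = - \frac{3}{a + 1}.$$

Differentiating under the integral sign brings down a factor of $\ln t$:
$$\frac{dJ}{da} = \int_{0}^{1} - 3 t^{a} \log{\left(t \right)} \, dt = \frac{3}{\left(a + 1\right)^{2}}.$$

The integral on the left is $I$, so $I = \frac{3}{\left(a + 1\right)^{2}}$.

Setting $a = 5$:
$$I = \frac{1}{12}.$$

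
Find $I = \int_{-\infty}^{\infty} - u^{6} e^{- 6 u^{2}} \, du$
$- \frac{5 \sqrt{6} \sqrt{\pi}}{3456}$

Begin with the known integral
$$J(a) = \int_{-\infty}^{\infty} - e^{- a u^{2}} \, du = - \frac{\sqrt{\pi}}{\sqrt{a}}.$$

Differentiating under the integral sign brings down a factor of $(-u^2)$:
$$\frac{dJ}{da} = \int_{-\infty}^{\infty} u^{2} e^{- a u^{2}} \, du = \frac{\sqrt{\pi}}{2 a^{\frac{3}{2}}}.$$

Repeating $3$ times in total — each differentiation brings down another $(-u^2)$ — gives
$$\frac{d^{3}J}{da^{3}} = \int_{-\infty}^{\infty} u^{6} e^{- a u^{2}} \, du = \frac{15 \sqrt{\pi}}{8 a^{\frac{7}{2}}},$$
and the integrand here is $(-1)^{3}$ times the target integrand, so $I = (-1)^{3}\,\frac{d^{3}J}{da^{3}} = - \frac{15 \sqrt{\pi}}{8 a^{\frac{7}{2}}}$.

Setting $a = 6$:
$$I = - \frac{5 \sqrt{6} \sqrt{\pi}}{3456}.$$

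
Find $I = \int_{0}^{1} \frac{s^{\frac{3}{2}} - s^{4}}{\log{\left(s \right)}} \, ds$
$- \log{\left(2 \right)}$

Introduce a parameter $a$ in the exponent: let $I(a) = \int_{0}^{1} \frac{- s^{4} + s^{a}}{\log{\left(s \right)}} \, ds$.

Since $\dfrac{\partial}{\partial a}\,s^{a} = s^{a} \ln s$, the $\ln s$ in the denominator cancels and
$$\frac{dI}{da} = \int_{0}^{1} s^{a} \, ds = \left[\frac{s^{a+1}}{a+1}\right]_0^1 = \frac{1}{a + 1}.$$

Integrating with respect to $a$ gives $I(a) = \log{\left(\frac{a}{5} + \frac{1}{5} \right)} + C$.

At $a = 4$ the integrand is identically $0$, so $I(4) = 0$. The closed form gives $0$, hence $C = 0$.

Setting $a = \frac{3}{2}$:
$$I = - \log{\left(2 \right)}.$$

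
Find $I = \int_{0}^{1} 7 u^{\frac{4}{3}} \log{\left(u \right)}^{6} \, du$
$\frac{1574640}{117649}$

Begin with the known integral
$$J(a) = \int_{0}^{1} 7 u^{a} \, du = \frac{7}{a + 1}.$$

Differentiating under the integral sign brings down a factor of $\ln u$:
$$\frac{dJ}{da} = \int_{0}^{1} 7 u^{a} \log{\left(u \right)} \, du = - \frac{7}{\left(a + 1\right)^{2}}.$$

Repeating $6$ times in total — each differentiation brings down another $\ln u$ — gives
$$\frac{d^{6}J}{da^{6}} = \int_{0}^{1} 7 u^{a} \log{\left(u \right)}^{6} \, du = \frac{5040}{\left(a + 1\right)^{7}},$$
and the integrand here is exactly the target integrand, so $I = \frac{5040}{\left(a + 1\right)^{7}}$.

Setting $a = \frac{4}{3}$:
$$I = \frac{1574640}{117649}.$$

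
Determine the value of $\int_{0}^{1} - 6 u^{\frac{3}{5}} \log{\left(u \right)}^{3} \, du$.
$\frac{5625}{1024}$

Begin with the known integral
$$J(a) = \int_{0}^{1} - 6 u^{a} \, du = - \frac{6}{a + 1}.$$

Differentiating under the integral sign brings down a factor of $\ln u$:
$$\frac{dJ}{da} = \int_{0}^{1} - 6 u^{a} \log{\left(u \right)} \, du = \frac{6}{\left(a + 1\right)^{2}}.$$

Repeating $3$ times in total — each differentiation brings down another $\ln u$ — gives
$$\frac{d^{3}J}{da^{3}} = \int_{0}^{1} - 6 u^{a} \log{\left(u \right)}^{3} \, du = \frac{36}{\left(a + 1\right)^{4}},$$
and the integrand here is exactly the target integrand, so $I = \frac{36}{\left(a + 1\right)^{4}}$.

Setting $a = \frac{3}{5}$:
$$I = \frac{5625}{1024}.$$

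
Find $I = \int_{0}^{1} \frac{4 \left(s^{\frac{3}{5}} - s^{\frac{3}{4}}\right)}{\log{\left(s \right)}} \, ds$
$- \log{\left(\frac{1500625}{1048576} \right)}$

Consider the one-parameter family: let $I(a) = \int_{0}^{1} \frac{4 \left(s^{\frac{3}{5}} - s^{a}\right)}{\log{\left(s \right)}} \, ds$.

Since $\dfrac{\partial}{\partial a}\,s^{a} = s^{a} \ln s$, the $\ln s$ in the denominator cancels and
$$\frac{dI}{da} = \int_{0}^{1} -4 s^{a} \, ds = -4 \left[\frac{s^{a+1}}{a+1}\right]_0^1 = - \frac{4}{a + 1}.$$

Integrating with respect to $a$ gives $I(a) = - \log{\left(\frac{625 \left(a + 1\right)^{4}}{4096} \right)} + C$.

At $a = \frac{3}{5}$ the integrand is identically $0$, so $I(\frac{3}{5}) = 0$. The closed form gives $0$, hence $C = 0$.

Setting $a = \frac{3}{4}$:
$$I = - \log{\left(\frac{1500625}{1048576} \right)}.$$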